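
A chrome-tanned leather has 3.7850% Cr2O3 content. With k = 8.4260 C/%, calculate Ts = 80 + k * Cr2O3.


Formula: Ts = 80 + k * Cr2O3
Substituting: Ts = 80 + 8.4260 * 3.7850
Result: 111.8924 C


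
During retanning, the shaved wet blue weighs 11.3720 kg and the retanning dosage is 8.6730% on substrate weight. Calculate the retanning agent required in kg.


Formula: Retan = substrate * pct / 100
Substituting: Retan = 11.3720 * 8.6730 / 100
Result: 0.9863 kg


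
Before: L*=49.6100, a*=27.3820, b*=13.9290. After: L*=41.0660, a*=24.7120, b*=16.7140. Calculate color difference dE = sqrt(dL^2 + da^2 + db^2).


dL = -8.5440, da = -2.6700, db = 2.7850
dE = sqrt((-8.5440)^2 + (-2.6700)^2 + 2.7850^2) = 9.3747


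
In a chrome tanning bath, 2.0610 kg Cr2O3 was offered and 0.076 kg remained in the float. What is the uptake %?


Formula: Uptake = (offered - residual) / offered * 100
Substituting: Uptake = (2.0610 - 0.076) / 2.0610 * 100
Result: 96.3125 %


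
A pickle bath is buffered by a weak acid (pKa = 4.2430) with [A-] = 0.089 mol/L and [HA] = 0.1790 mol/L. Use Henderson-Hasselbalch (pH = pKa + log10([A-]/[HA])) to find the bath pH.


ratio = [A-] / [HA] = 0.089 / 0.1790 = 0.4972
log10(ratio) = -0.3035
pH = pKa + log10(ratio) = 4.2430 - 0.3035 = 3.9395


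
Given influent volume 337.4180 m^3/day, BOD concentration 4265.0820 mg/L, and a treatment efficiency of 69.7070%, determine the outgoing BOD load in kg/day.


Load_in = volume * conc / 1000 = 337.4180 * 4265.0820 / 1000 = 1439.1154 kg/day
Removed = Load_in * eff / 100 = 1439.1154 * 69.7070 / 100 = 1003.1642 kg/day
Load_out = Load_in - Removed = 1439.1154 - 1003.1642 = 435.9512 kg/day


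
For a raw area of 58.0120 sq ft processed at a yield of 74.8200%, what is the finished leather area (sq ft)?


Formula: finished = raw * yield / 100
Substituting: finished = 58.0120 * 74.8200 / 100
Result: 43.4046 sq ft


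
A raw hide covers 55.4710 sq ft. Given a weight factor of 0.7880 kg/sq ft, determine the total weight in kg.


Formula: Weight = area * weight_per_sqft
Substituting: Weight = 55.4710 * 0.7880
Result: 43.7111 kg


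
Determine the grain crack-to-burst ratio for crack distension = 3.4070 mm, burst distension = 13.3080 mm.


Formula: Ratio = crack / burst
Substituting: Ratio = 3.4070 / 13.3080
Result: 0.2560


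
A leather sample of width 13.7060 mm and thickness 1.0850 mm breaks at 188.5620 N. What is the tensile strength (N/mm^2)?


Formula: TS = force / (width * thickness)
Substituting: TS = 188.5620 / (13.7060 * 1.0850)
Result: 12.6798 N/mm^2


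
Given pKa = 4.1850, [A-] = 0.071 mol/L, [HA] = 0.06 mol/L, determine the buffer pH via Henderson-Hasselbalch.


ratio = [A-] / [HA] = 0.071 / 0.06 = 1.1833
log10(ratio) = 0.0731071
pH = pKa + log10(ratio) = 4.1850 + 0.0731071 = 4.2581


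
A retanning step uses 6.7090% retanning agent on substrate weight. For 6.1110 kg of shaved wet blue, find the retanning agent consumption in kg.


Formula: Retan = substrate * pct / 100
Substituting: Retan = 6.1110 * 6.7090 / 100
Result: 0.4100 kg


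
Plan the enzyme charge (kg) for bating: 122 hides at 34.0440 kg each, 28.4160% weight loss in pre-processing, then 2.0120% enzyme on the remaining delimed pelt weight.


Total_raw = N * avg_wt = 122 * 34.0440 = 4153.3680 kg
Substrate = Total_raw * (1 - loss/100) = 4153.3680 * (1 - 28.4160/100) = 2973.1469 kg
Enzyme = Substrate * pct / 100 = 2973.1469 * 2.0120 / 100 = 59.8197 kg


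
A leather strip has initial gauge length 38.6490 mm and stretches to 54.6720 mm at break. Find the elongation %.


Formula: Elongation = (Lf - L0) / L0 * 100
Substituting: Elongation = (54.6720 - 38.6490) / 38.6490 * 100
Result: 41.4577 %


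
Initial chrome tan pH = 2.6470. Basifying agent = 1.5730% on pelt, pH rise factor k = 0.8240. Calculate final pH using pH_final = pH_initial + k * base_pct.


Formula: pH_final = pH_initial + k * base_pct
Substituting: pH_final = 2.6470 + 0.8240 * 1.5730
Result: 3.9432


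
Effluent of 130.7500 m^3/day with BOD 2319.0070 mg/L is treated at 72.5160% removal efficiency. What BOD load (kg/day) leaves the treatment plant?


Load_in = volume * conc / 1000 = 130.7500 * 2319.0070 / 1000 = 303.2102 kg/day
Removed = Load_in * eff / 100 = 303.2102 * 72.5160 / 100 = 219.8759 kg/day
Load_out = Load_in - Removed = 303.2102 - 219.8759 = 83.3343 kg/day


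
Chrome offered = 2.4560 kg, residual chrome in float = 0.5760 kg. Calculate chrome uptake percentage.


Formula: Uptake = (offered - residual) / offered * 100
Substituting: Uptake = (2.4560 - 0.5760) / 2.4560 * 100
Result: 76.5472 %


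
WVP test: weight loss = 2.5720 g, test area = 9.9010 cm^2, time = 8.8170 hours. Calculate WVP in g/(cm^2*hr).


Formula: WVP = loss / (area * time)
Substituting: WVP = 2.5720 / (9.9010 * 8.8170)
Result: 0.0294626 g/(cm^2*hr)


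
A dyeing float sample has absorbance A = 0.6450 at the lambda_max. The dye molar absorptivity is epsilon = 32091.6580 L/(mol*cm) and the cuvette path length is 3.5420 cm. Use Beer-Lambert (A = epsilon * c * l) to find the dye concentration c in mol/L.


Formula: c = A / (epsilon * l)
Substituting: c = 0.6450 / (32091.6580 * 3.5420)
Result: 5.6744e-06 mol/L


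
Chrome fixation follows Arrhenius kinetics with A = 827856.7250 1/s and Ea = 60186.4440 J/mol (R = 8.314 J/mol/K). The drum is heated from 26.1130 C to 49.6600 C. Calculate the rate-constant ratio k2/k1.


T1 = 26.1130 + 273.15 = 299.2630 K; T2 = 49.6600 + 273.15 = 322.8100 K
k1 = A * exp(-Ea/(R*T1)) = 827856.7250 * exp(-60186.4440/(8.314*299.2630)) = 2.5845e-05 1/s
k2 = A * exp(-Ea/(R*T2)) = 827856.7250 * exp(-60186.4440/(8.314*322.8100)) = 1.5090e-04 1/s
k2/k1 = 1.5090e-04 / 2.5845e-05 = 5.8387


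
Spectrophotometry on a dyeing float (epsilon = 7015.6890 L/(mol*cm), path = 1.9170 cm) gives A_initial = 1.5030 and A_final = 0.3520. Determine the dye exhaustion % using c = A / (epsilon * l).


c_initial = A_i / (epsilon * l) = 1.5030 / (7015.6890 * 1.9170) = 1.1175e-04 mol/L
c_final = A_f / (epsilon * l) = 0.3520 / (7015.6890 * 1.9170) = 2.6173e-05 mol/L
Exhaustion = (c_initial - c_final) / c_initial * 100 = (1.1175e-04 - 2.6173e-05) / 1.1175e-04 * 100 = 76.5802 %


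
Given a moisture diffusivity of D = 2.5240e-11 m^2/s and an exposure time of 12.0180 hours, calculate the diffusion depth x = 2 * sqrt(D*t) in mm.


t = 12.0180 hr * 3600 = 43264.8000 s
D * t = 2.5240e-11 * 43264.8000 = 1.0920e-06
x = 2 * sqrt(D*t) = 2 * sqrt(1.0920e-06) = 0.00208998 m = 2.0900 mm


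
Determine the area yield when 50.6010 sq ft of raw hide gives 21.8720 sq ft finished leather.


Formula: Yield = finished / raw * 100
Substituting: Yield = 21.8720 / 50.6010 * 100
Result: 43.2244 %


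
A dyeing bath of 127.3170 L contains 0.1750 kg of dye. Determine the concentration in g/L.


Formula: Conc = dye_mass(kg) / volume(L) * 1000
Substituting: Conc = 0.1750 / 127.3170 * 1000
Result: 1.3745 g/L


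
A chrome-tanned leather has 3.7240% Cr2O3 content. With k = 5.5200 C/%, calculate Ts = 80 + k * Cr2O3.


Formula: Ts = 80 + k * Cr2O3
Substituting: Ts = 80 + 5.5200 * 3.7240
Result: 100.5565 C


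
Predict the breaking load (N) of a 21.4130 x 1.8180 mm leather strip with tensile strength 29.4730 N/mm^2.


Formula: F = TS * w * t
Substituting: F = 29.4730 * 21.4130 * 1.8180
Result: 1147.3495 N


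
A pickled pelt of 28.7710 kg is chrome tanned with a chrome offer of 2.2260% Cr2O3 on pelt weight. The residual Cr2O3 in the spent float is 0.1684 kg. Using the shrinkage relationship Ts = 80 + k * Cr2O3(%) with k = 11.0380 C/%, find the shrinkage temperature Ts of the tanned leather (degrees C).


Offered = pelt * offer_pct / 100 = 28.7710 * 2.2260 / 100 = 0.6404 kg
Uptake = offered - residual = 0.6404 - 0.1684 = 0.4720 kg
Cr2O3% on pelt = uptake / pelt * 100 = 0.4720 / 28.7710 * 100 = 1.6407 %
Ts = 80 + k * Cr2O3% = 80 + 11.0380 * 1.6407 = 98.1099 C


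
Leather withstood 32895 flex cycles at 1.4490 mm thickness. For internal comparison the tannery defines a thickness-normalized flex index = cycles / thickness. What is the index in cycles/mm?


Formula: Index = cycles / thickness
Substituting: Index = 32895 / 1.4490
Result: 22701.8634 cycles/mm


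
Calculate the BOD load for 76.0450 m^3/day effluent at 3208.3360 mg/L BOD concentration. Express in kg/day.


Formula: BOD_load = volume * conc / 1000
Substituting: BOD_load = 76.0450 * 3208.3360 / 1000
Result: 243.9779 kg/day


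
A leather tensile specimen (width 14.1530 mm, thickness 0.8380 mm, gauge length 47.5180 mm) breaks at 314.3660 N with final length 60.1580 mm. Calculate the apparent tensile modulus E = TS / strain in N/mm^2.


TS = F / (w * t) = 314.3660 / (14.1530 * 0.8380) = 26.5059 N/mm^2
strain = (Lf - L0) / L0 = (60.1580 - 47.5180) / 47.5180 = 0.2660
E = TS / strain = 26.5059 / 0.2660 = 99.6447 N/mm^2


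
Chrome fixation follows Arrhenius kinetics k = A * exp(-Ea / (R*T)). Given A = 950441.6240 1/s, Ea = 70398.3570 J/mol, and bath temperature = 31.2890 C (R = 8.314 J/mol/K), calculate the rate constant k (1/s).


T_K = T_C + 273.15 = 31.2890 + 273.15 = 304.4390 K
exponent = -Ea / (R * T_K) = -70398.3570 / (8.314 * 304.4390) = -27.8133
k = A * exp(exponent) = 950441.6240 * exp(-27.8133) = 7.9208e-07 1/s


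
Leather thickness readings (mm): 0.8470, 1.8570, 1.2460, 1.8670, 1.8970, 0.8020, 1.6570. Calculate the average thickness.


Formula: Average = sum / n
Substituting: Average = 10.1730 / 7
Result: 1.4533 mm


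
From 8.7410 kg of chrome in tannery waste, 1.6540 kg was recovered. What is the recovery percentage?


Formula: Recovery = recovered / input * 100
Substituting: Recovery = 1.6540 / 8.7410 * 100
Result: 18.9223 %


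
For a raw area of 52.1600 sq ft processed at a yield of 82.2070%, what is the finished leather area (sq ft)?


Formula: finished = raw * yield / 100
Substituting: finished = 52.1600 * 82.2070 / 100
Result: 42.8792 sq ft


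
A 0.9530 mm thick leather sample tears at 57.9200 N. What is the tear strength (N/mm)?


Formula: Tear strength = force / thickness
Substituting: Tear strength = 57.9200 / 0.9530
Result: 60.7765 N/mm


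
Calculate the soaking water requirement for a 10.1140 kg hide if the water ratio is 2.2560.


Formula: Water = hide_weight * ratio
Substituting: Water = 10.1140 * 2.2560
Result: 22.8172 kg


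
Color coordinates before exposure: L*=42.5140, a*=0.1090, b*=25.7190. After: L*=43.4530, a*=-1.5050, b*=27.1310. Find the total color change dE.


dL = 0.9390, da = -1.6140, db = 1.4120
dE = sqrt(0.9390^2 + (-1.6140)^2 + 1.4120^2) = 2.3410


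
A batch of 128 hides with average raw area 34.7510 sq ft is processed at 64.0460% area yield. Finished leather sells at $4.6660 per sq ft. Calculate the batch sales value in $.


Raw_total = N * avg_area = 128 * 34.7510 = 4448.1280 sq ft
Finished = Raw_total * yield / 100 = 4448.1280 * 64.0460 / 100 = 2848.8481 sq ft
Value = Finished * price = 2848.8481 * 4.6660 = 13292.7250 $


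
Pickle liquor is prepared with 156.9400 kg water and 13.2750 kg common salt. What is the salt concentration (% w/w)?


Formula: Conc = salt / (water + salt) * 100
Substituting: Conc = 13.2750 / (156.9400 + 13.2750) * 100
Result: 7.7990 %


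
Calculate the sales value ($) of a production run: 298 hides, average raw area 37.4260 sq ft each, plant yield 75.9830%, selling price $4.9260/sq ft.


Raw_total = N * avg_area = 298 * 37.4260 = 11152.9480 sq ft
Finished = Raw_total * yield / 100 = 11152.9480 * 75.9830 / 100 = 8474.3445 sq ft
Value = Finished * price = 8474.3445 * 4.9260 = 41744.6209 $


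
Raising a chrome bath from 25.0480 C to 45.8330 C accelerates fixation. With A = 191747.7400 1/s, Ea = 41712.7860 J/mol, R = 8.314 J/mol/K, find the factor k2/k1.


T1 = 25.0480 + 273.15 = 298.1980 K; T2 = 45.8330 + 273.15 = 318.9830 K
k1 = A * exp(-Ea/(R*T1)) = 191747.7400 * exp(-41712.7860/(8.314*298.1980)) = 0.00945662 1/s
k2 = A * exp(-Ea/(R*T2)) = 191747.7400 * exp(-41712.7860/(8.314*318.9830)) = 0.0283049 1/s
k2/k1 = 0.0283049 / 0.00945662 = 2.9931


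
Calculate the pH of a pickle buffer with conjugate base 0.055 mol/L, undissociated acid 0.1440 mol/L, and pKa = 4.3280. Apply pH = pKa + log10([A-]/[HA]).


ratio = [A-] / [HA] = 0.055 / 0.1440 = 0.3819
log10(ratio) = -0.4180
pH = pKa + log10(ratio) = 4.3280 - 0.4180 = 3.9100


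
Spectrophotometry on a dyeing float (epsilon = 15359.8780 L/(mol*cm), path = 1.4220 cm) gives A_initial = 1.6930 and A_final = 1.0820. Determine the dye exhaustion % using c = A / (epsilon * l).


c_initial = A_i / (epsilon * l) = 1.6930 / (15359.8780 * 1.4220) = 7.7512e-05 mol/L
c_final = A_f / (epsilon * l) = 1.0820 / (15359.8780 * 1.4220) = 4.9538e-05 mol/L
Exhaustion = (c_initial - c_final) / c_initial * 100 = (7.7512e-05 - 4.9538e-05) / 7.7512e-05 * 100 = 36.0898 %


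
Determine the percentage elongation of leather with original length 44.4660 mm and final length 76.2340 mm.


Formula: Elongation = (Lf - L0) / L0 * 100
Substituting: Elongation = (76.2340 - 44.4660) / 44.4660 * 100
Result: 71.4433 %


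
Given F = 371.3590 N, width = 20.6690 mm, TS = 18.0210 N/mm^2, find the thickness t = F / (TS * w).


Formula: t = F / (TS * w)
Substituting: t = 371.3590 / (18.0210 * 20.6690)
Result: 0.9970 mm


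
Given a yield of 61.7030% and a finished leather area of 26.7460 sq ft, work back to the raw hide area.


Formula: raw = finished * 100 / yield
Substituting: raw = 26.7460 * 100 / 61.7030
Result: 43.3464 sq ft


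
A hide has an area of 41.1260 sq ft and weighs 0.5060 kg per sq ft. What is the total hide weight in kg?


Formula: Weight = area * weight_per_sqft
Substituting: Weight = 41.1260 * 0.5060
Result: 20.8098 kg


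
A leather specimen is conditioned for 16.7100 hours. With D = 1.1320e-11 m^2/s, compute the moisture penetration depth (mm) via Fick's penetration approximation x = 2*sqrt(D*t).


t = 16.7100 hr * 3600 = 60156.0000 s
D * t = 1.1320e-11 * 60156.0000 = 6.8097e-07
x = 2 * sqrt(D*t) = 2 * sqrt(6.8097e-07) = 0.00165041 m = 1.6504 mm


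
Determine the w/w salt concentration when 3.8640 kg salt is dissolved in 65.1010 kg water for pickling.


Formula: Conc = salt / (water + salt) * 100
Substituting: Conc = 3.8640 / (65.1010 + 3.8640) * 100
Result: 5.6028 %


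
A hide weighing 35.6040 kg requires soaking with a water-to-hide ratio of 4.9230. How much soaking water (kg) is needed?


Formula: Water = hide_weight * ratio
Substituting: Water = 35.6040 * 4.9230
Result: 175.2785 kg


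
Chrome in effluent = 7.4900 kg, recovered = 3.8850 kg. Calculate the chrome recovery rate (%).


Formula: Recovery = recovered / input * 100
Substituting: Recovery = 3.8850 / 7.4900 * 100
Result: 51.8692 %


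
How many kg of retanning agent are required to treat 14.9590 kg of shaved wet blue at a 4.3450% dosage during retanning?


Formula: Retan = substrate * pct / 100
Substituting: Retan = 14.9590 * 4.3450 / 100
Result: 0.6500 kg


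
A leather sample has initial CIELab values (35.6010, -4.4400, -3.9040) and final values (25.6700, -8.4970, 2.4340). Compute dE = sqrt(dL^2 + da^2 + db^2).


dL = -9.9310, da = -4.0570, db = 6.3380
dE = sqrt((-9.9310)^2 + (-4.0570)^2 + 6.3380^2) = 12.4601


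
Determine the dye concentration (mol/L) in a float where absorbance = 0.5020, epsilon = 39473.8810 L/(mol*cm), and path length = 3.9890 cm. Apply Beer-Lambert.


Formula: c = A / (epsilon * l)
Substituting: c = 0.5020 / (39473.8810 * 3.9890)
Result: 3.1881e-06 mol/L


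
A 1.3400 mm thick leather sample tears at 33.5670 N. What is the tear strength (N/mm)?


Formula: Tear strength = force / thickness
Substituting: Tear strength = 33.5670 / 1.3400
Result: 25.0500 N/mm


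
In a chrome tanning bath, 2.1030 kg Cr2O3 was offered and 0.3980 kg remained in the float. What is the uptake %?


Formula: Uptake = (offered - residual) / offered * 100
Substituting: Uptake = (2.1030 - 0.3980) / 2.1030 * 100
Result: 81.0747 %


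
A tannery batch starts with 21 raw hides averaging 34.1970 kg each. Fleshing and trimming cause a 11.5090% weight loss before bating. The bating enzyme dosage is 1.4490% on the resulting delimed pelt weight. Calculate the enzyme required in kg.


Total_raw = N * avg_wt = 21 * 34.1970 = 718.1370 kg
Substrate = Total_raw * (1 - loss/100) = 718.1370 * (1 - 11.5090/100) = 635.4866 kg
Enzyme = Substrate * pct / 100 = 635.4866 * 1.4490 / 100 = 9.2082 kg


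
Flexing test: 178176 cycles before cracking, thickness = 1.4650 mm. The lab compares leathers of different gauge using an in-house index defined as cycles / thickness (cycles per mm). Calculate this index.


Formula: Index = cycles / thickness
Substituting: Index = 178176 / 1.4650
Result: 121621.8430 cycles/mm


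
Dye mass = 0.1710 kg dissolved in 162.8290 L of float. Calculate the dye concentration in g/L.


Formula: Conc = dye_mass(kg) / volume(L) * 1000
Substituting: Conc = 0.1710 / 162.8290 * 1000
Result: 1.0502 g/L


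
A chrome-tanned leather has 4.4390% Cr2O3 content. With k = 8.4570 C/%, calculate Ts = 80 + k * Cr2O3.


Formula: Ts = 80 + k * Cr2O3
Substituting: Ts = 80 + 8.4570 * 4.4390
Result: 117.5406 C


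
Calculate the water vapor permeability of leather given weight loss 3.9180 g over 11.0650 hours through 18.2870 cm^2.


Formula: WVP = loss / (area * time)
Substituting: WVP = 3.9180 / (18.2870 * 11.0650)
Result: 0.0193629 g/(cm^2*hr)


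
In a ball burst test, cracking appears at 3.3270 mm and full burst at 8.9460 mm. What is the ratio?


Formula: Ratio = crack / burst
Substituting: Ratio = 3.3270 / 8.9460
Result: 0.3719


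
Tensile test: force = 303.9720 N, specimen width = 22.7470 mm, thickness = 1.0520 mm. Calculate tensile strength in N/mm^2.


Formula: TS = force / (width * thickness)
Substituting: TS = 303.9720 / (22.7470 * 1.0520)
Result: 12.7026 N/mm^2


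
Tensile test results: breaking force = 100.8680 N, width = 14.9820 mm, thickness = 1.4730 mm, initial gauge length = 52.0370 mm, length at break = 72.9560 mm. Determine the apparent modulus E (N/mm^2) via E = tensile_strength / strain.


TS = F / (w * t) = 100.8680 / (14.9820 * 1.4730) = 4.5707 N/mm^2
strain = (Lf - L0) / L0 = (72.9560 - 52.0370) / 52.0370 = 0.4020
E = TS / strain = 4.5707 / 0.4020 = 11.3698 N/mm^2


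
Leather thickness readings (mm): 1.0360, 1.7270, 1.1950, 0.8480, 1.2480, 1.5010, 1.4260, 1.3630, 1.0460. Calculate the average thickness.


Formula: Average = sum / n
Substituting: Average = 11.3900 / 9
Result: 1.2656 mm


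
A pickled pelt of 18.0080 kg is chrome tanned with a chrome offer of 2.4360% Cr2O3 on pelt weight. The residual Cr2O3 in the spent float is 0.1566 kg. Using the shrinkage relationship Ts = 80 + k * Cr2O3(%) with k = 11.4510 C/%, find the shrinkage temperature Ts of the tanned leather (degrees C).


Offered = pelt * offer_pct / 100 = 18.0080 * 2.4360 / 100 = 0.4387 kg
Uptake = offered - residual = 0.4387 - 0.1566 = 0.2821 kg
Cr2O3% on pelt = uptake / pelt * 100 = 0.2821 / 18.0080 * 100 = 1.5664 %
Ts = 80 + k * Cr2O3% = 80 + 11.4510 * 1.5664 = 97.9367 C


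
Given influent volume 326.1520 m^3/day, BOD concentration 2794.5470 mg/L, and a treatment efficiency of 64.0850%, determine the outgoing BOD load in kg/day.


Load_in = volume * conc / 1000 = 326.1520 * 2794.5470 / 1000 = 911.4471 kg/day
Removed = Load_in * eff / 100 = 911.4471 * 64.0850 / 100 = 584.1009 kg/day
Load_out = Load_in - Removed = 911.4471 - 584.1009 = 327.3462 kg/day


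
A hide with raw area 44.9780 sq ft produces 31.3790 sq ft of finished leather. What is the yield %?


Formula: Yield = finished / raw * 100
Substituting: Yield = 31.3790 / 44.9780 * 100
Result: 69.7652 %


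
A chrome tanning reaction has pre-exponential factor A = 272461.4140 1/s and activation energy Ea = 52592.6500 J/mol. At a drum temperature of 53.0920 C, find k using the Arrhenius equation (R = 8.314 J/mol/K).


T_K = T_C + 273.15 = 53.0920 + 273.15 = 326.2420 K
exponent = -Ea / (R * T_K) = -52592.6500 / (8.314 * 326.2420) = -19.3899
k = A * exp(exponent) = 272461.4140 * exp(-19.3899) = 0.00103368 1/s


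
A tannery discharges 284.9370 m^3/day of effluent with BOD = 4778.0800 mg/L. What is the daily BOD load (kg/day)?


Formula: BOD_load = volume * conc / 1000
Substituting: BOD_load = 284.9370 * 4778.0800 / 1000
Result: 1361.4518 kg/day


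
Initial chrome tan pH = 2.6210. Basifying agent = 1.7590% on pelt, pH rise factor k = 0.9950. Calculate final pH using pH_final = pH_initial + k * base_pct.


Formula: pH_final = pH_initial + k * base_pct
Substituting: pH_final = 2.6210 + 0.9950 * 1.7590
Result: 4.3712


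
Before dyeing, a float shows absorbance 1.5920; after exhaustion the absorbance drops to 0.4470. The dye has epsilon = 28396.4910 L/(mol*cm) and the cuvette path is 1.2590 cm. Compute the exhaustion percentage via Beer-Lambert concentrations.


c_initial = A_i / (epsilon * l) = 1.5920 / (28396.4910 * 1.2590) = 4.4530e-05 mol/L
c_final = A_f / (epsilon * l) = 0.4470 / (28396.4910 * 1.2590) = 1.2503e-05 mol/L
Exhaustion = (c_initial - c_final) / c_initial * 100 = (4.4530e-05 - 1.2503e-05) / 4.4530e-05 * 100 = 71.9221 %


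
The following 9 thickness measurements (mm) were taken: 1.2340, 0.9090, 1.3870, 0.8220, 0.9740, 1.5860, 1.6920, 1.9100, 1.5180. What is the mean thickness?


Formula: Average = sum / n
Substituting: Average = 12.0320 / 9
Result: 1.3369 mm


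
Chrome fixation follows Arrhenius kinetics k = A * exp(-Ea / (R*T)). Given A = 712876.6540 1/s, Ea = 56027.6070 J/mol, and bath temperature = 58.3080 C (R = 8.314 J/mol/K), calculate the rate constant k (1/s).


T_K = T_C + 273.15 = 58.3080 + 273.15 = 331.4580 K
exponent = -Ea / (R * T_K) = -56027.6070 / (8.314 * 331.4580) = -20.3312
k = A * exp(exponent) = 712876.6540 * exp(-20.3312) = 0.00105506 1/s


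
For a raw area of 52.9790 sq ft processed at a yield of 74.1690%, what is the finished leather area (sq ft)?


Formula: finished = raw * yield / 100
Substituting: finished = 52.9790 * 74.1690 / 100
Result: 39.2940 sq ft


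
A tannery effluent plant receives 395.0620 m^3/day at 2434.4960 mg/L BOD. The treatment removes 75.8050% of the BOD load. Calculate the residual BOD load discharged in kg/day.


Load_in = volume * conc / 1000 = 395.0620 * 2434.4960 / 1000 = 961.7769 kg/day
Removed = Load_in * eff / 100 = 961.7769 * 75.8050 / 100 = 729.0749 kg/day
Load_out = Load_in - Removed = 961.7769 - 729.0749 = 232.7019 kg/day


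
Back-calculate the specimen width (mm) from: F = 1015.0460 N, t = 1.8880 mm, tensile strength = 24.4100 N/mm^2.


Formula: w = F / (TS * t)
Substituting: w = 1015.0460 / (24.4100 * 1.8880)
Result: 22.0250 mm


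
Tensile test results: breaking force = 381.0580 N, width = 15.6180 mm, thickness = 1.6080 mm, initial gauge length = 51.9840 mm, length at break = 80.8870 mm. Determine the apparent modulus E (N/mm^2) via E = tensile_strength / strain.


TS = F / (w * t) = 381.0580 / (15.6180 * 1.6080) = 15.1733 N/mm^2
strain = (Lf - L0) / L0 = (80.8870 - 51.9840) / 51.9840 = 0.5560
E = TS / strain = 15.1733 / 0.5560 = 27.2902 N/mm^2


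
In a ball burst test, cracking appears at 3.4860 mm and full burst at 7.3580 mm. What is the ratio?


Formula: Ratio = crack / burst
Substituting: Ratio = 3.4860 / 7.3580
Result: 0.4738


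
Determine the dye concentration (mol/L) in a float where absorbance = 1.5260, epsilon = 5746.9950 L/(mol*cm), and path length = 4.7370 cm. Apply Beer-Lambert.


Formula: c = A / (epsilon * l)
Substituting: c = 1.5260 / (5746.9950 * 4.7370)
Result: 5.6054e-05 mol/L


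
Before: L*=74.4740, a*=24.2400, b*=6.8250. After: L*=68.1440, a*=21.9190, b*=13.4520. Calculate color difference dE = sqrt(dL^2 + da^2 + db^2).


dL = -6.3300, da = -2.3210, db = 6.6270
dE = sqrt((-6.3300)^2 + (-2.3210)^2 + 6.6270^2) = 9.4537


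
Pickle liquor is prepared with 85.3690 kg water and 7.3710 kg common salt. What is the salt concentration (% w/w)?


Formula: Conc = salt / (water + salt) * 100
Substituting: Conc = 7.3710 / (85.3690 + 7.3710) * 100
Result: 7.9480 %


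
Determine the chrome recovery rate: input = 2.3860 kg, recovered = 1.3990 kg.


Formula: Recovery = recovered / input * 100
Substituting: Recovery = 1.3990 / 2.3860 * 100
Result: 58.6337 %


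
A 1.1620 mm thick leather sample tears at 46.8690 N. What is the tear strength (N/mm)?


Formula: Tear strength = force / thickness
Substituting: Tear strength = 46.8690 / 1.1620
Result: 40.3348 N/mm


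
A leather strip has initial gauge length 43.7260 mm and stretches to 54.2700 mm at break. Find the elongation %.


Formula: Elongation = (Lf - L0) / L0 * 100
Substituting: Elongation = (54.2700 - 43.7260) / 43.7260 * 100
Result: 24.1138 %


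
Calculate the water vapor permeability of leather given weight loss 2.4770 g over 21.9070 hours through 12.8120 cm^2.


Formula: WVP = loss / (area * time)
Substituting: WVP = 2.4770 / (12.8120 * 21.9070)
Result: 0.00882523 g/(cm^2*hr)


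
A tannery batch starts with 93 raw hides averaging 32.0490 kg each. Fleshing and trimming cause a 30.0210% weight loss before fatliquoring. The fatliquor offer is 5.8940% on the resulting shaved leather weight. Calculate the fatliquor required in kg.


Total_raw = N * avg_wt = 93 * 32.0490 = 2980.5570 kg
Substrate = Total_raw * (1 - loss/100) = 2980.5570 * (1 - 30.0210/100) = 2085.7640 kg
Fat = Substrate * pct / 100 = 2085.7640 * 5.8940 / 100 = 122.9349 kg


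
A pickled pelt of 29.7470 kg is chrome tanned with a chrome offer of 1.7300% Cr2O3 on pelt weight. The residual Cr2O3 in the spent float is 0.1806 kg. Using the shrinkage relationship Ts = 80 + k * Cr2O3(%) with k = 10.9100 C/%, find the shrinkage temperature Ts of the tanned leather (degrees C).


Offered = pelt * offer_pct / 100 = 29.7470 * 1.7300 / 100 = 0.5146 kg
Uptake = offered - residual = 0.5146 - 0.1806 = 0.3340 kg
Cr2O3% on pelt = uptake / pelt * 100 = 0.3340 / 29.7470 * 100 = 1.1229 %
Ts = 80 + k * Cr2O3% = 80 + 10.9100 * 1.1229 = 92.2506 C


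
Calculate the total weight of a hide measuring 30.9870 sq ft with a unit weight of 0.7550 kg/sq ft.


Formula: Weight = area * weight_per_sqft
Substituting: Weight = 30.9870 * 0.7550
Result: 23.3952 kg


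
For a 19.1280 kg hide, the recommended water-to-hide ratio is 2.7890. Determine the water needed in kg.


Formula: Water = hide_weight * ratio
Substituting: Water = 19.1280 * 2.7890
Result: 53.3480 kg


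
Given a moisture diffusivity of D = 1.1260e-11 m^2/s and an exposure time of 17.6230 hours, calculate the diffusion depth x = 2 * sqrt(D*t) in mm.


t = 17.6230 hr * 3600 = 63442.8000 s
D * t = 1.1260e-11 * 63442.8000 = 7.1437e-07
x = 2 * sqrt(D*t) = 2 * sqrt(7.1437e-07) = 0.0016904 m = 1.6904 mm


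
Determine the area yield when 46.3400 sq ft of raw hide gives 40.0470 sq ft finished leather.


Formula: Yield = finished / raw * 100
Substituting: Yield = 40.0470 / 46.3400 * 100
Result: 86.4199 %


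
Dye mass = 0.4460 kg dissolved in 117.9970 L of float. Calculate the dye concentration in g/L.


Formula: Conc = dye_mass(kg) / volume(L) * 1000
Substituting: Conc = 0.4460 / 117.9970 * 1000
Result: 3.7798 g/L


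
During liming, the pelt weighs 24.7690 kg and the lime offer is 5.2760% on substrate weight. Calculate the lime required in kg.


Formula: Lime = substrate * pct / 100
Substituting: Lime = 24.7690 * 5.2760 / 100
Result: 1.3068 kg


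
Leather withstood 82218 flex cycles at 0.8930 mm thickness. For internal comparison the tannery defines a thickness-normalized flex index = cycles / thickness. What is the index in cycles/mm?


Formula: Index = cycles / thickness
Substituting: Index = 82218 / 0.8930
Result: 92069.4289 cycles/mm


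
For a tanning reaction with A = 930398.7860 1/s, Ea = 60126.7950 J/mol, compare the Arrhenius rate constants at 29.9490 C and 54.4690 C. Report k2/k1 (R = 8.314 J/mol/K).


T1 = 29.9490 + 273.15 = 303.0990 K; T2 = 54.4690 + 273.15 = 327.6190 K
k1 = A * exp(-Ea/(R*T1)) = 930398.7860 * exp(-60126.7950/(8.314*303.0990)) = 4.0395e-05 1/s
k2 = A * exp(-Ea/(R*T2)) = 930398.7860 * exp(-60126.7950/(8.314*327.6190)) = 2.4092e-04 1/s
k2/k1 = 2.4092e-04 / 4.0395e-05 = 5.9642


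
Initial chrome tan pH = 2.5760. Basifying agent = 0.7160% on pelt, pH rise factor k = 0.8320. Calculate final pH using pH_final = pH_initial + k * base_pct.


Formula: pH_final = pH_initial + k * base_pct
Substituting: pH_final = 2.5760 + 0.8320 * 0.7160
Result: 3.1717


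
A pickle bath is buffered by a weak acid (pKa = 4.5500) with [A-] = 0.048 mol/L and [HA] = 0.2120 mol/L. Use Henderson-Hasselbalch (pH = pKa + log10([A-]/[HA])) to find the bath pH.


ratio = [A-] / [HA] = 0.048 / 0.2120 = 0.2264
log10(ratio) = -0.6451
pH = pKa + log10(ratio) = 4.5500 - 0.6451 = 3.9049


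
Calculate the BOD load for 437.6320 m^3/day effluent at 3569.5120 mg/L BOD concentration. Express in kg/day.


Formula: BOD_load = volume * conc / 1000
Substituting: BOD_load = 437.6320 * 3569.5120 / 1000
Result: 1562.1327 kg/day


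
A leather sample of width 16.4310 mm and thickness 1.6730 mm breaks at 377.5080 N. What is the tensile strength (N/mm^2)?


Formula: TS = force / (width * thickness)
Substituting: TS = 377.5080 / (16.4310 * 1.6730)
Result: 13.7330 N/mm^2


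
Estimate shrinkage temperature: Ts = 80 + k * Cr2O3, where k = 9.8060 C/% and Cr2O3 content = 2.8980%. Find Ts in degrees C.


Formula: Ts = 80 + k * Cr2O3
Substituting: Ts = 80 + 9.8060 * 2.8980
Result: 108.4178 C


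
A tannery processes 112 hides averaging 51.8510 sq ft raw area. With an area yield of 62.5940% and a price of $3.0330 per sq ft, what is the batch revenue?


Raw_total = N * avg_area = 112 * 51.8510 = 5807.3120 sq ft
Finished = Raw_total * yield / 100 = 5807.3120 * 62.5940 / 100 = 3635.0289 sq ft
Value = Finished * price = 3635.0289 * 3.0330 = 11025.0426 $


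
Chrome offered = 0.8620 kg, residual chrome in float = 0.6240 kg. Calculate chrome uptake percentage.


Formula: Uptake = (offered - residual) / offered * 100
Substituting: Uptake = (0.8620 - 0.6240) / 0.8620 * 100
Result: 27.6102 %


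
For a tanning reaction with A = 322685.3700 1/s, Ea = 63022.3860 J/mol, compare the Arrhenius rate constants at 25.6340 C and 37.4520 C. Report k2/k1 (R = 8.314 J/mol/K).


T1 = 25.6340 + 273.15 = 298.7840 K; T2 = 37.4520 + 273.15 = 310.6020 K
k1 = A * exp(-Ea/(R*T1)) = 322685.3700 * exp(-63022.3860/(8.314*298.7840)) = 3.0942e-06 1/s
k2 = A * exp(-Ea/(R*T2)) = 322685.3700 * exp(-63022.3860/(8.314*310.6020)) = 8.1242e-06 1/s
k2/k1 = 8.1242e-06 / 3.0942e-06 = 2.6256


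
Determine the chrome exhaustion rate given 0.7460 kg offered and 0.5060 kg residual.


Formula: Uptake = (offered - residual) / offered * 100
Substituting: Uptake = (0.7460 - 0.5060) / 0.7460 * 100
Result: 32.1716 %


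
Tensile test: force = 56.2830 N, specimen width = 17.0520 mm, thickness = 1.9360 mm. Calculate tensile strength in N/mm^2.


Formula: TS = force / (width * thickness)
Substituting: TS = 56.2830 / (17.0520 * 1.9360)
Result: 1.7049 N/mm^2


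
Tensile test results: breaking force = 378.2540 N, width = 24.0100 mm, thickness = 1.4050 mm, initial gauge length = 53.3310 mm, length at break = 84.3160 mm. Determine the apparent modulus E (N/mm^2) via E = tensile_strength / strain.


TS = F / (w * t) = 378.2540 / (24.0100 * 1.4050) = 11.2128 N/mm^2
strain = (Lf - L0) / L0 = (84.3160 - 53.3310) / 53.3310 = 0.5810
E = TS / strain = 11.2128 / 0.5810 = 19.2994 N/mm^2


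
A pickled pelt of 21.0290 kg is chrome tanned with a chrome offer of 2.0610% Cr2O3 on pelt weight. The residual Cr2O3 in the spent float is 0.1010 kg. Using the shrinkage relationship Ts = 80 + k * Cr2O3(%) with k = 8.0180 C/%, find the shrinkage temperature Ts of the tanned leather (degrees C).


Offered = pelt * offer_pct / 100 = 21.0290 * 2.0610 / 100 = 0.4334 kg
Uptake = offered - residual = 0.4334 - 0.1010 = 0.3324 kg
Cr2O3% on pelt = uptake / pelt * 100 = 0.3324 / 21.0290 * 100 = 1.5807 %
Ts = 80 + k * Cr2O3% = 80 + 8.0180 * 1.5807 = 92.6741 C


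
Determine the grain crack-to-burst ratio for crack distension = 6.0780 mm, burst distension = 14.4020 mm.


Formula: Ratio = crack / burst
Substituting: Ratio = 6.0780 / 14.4020
Result: 0.4220


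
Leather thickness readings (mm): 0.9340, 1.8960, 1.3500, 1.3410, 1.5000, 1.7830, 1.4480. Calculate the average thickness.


Formula: Average = sum / n
Substituting: Average = 10.2520 / 7
Result: 1.4646 mm


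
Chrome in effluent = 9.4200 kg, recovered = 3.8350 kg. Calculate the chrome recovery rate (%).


Formula: Recovery = recovered / input * 100
Substituting: Recovery = 3.8350 / 9.4200 * 100
Result: 40.7113 %


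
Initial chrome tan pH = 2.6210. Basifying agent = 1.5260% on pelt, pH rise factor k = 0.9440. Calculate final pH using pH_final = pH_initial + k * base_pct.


Formula: pH_final = pH_initial + k * base_pct
Substituting: pH_final = 2.6210 + 0.9440 * 1.5260
Result: 4.0615


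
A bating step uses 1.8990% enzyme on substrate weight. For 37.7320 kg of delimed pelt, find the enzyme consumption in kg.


Formula: Enzyme = substrate * pct / 100
Substituting: Enzyme = 37.7320 * 1.8990 / 100
Result: 0.7165 kg


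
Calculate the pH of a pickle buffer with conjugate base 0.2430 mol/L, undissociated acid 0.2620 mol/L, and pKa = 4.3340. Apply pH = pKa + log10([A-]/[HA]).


ratio = [A-] / [HA] = 0.2430 / 0.2620 = 0.9275
log10(ratio) = -0.032695
pH = pKa + log10(ratio) = 4.3340 - 0.032695 = 4.3013


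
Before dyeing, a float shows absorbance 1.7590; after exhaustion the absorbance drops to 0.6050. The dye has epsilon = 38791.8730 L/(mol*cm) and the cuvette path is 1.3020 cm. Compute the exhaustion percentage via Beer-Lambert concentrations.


c_initial = A_i / (epsilon * l) = 1.7590 / (38791.8730 * 1.3020) = 3.4827e-05 mol/L
c_final = A_f / (epsilon * l) = 0.6050 / (38791.8730 * 1.3020) = 1.1979e-05 mol/L
Exhaustion = (c_initial - c_final) / c_initial * 100 = (3.4827e-05 - 1.1979e-05) / 3.4827e-05 * 100 = 65.6055 %


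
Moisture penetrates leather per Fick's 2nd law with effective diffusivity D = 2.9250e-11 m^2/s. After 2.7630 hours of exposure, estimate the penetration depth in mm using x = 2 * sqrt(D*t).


t = 2.7630 hr * 3600 = 9946.8000 s
D * t = 2.9250e-11 * 9946.8000 = 2.9094e-07
x = 2 * sqrt(D*t) = 2 * sqrt(2.9094e-07) = 0.00107878 m = 1.0788 mm


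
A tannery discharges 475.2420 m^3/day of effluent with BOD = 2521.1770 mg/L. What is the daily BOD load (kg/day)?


Formula: BOD_load = volume * conc / 1000
Substituting: BOD_load = 475.2420 * 2521.1770 / 1000
Result: 1198.1692 kg/day


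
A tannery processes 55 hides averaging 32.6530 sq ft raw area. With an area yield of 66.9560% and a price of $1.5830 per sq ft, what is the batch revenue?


Raw_total = N * avg_area = 55 * 32.6530 = 1795.9150 sq ft
Finished = Raw_total * yield / 100 = 1795.9150 * 66.9560 / 100 = 1202.4728 sq ft
Value = Finished * price = 1202.4728 * 1.5830 = 1903.5145 $


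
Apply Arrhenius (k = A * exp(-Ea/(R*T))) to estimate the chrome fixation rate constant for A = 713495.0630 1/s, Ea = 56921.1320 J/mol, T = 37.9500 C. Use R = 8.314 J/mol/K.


T_K = T_C + 273.15 = 37.9500 + 273.15 = 311.1000 K
exponent = -Ea / (R * T_K) = -56921.1320 / (8.314 * 311.1000) = -22.0071
k = A * exp(exponent) = 713495.0630 * exp(-22.0071) = 1.9761e-04 1/s


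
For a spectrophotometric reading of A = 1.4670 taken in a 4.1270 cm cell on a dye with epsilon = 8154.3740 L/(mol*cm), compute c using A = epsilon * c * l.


Formula: c = A / (epsilon * l)
Substituting: c = 1.4670 / (8154.3740 * 4.1270)
Result: 4.3592e-05 mol/L


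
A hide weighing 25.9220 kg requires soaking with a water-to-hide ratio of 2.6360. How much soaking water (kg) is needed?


Formula: Water = hide_weight * ratio
Substituting: Water = 25.9220 * 2.6360
Result: 68.3304 kg


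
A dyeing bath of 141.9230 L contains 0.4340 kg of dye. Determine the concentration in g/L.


Formula: Conc = dye_mass(kg) / volume(L) * 1000
Substituting: Conc = 0.4340 / 141.9230 * 1000
Result: 3.0580 g/L


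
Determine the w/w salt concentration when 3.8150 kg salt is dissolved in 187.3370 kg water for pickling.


Formula: Conc = salt / (water + salt) * 100
Substituting: Conc = 3.8150 / (187.3370 + 3.8150) * 100
Result: 1.9958 %


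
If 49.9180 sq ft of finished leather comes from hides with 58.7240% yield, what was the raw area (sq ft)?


Formula: raw = finished * 100 / yield
Substituting: raw = 49.9180 * 100 / 58.7240
Result: 85.0044 sq ft


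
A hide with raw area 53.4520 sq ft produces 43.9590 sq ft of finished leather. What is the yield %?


Formula: Yield = finished / raw * 100
Substituting: Yield = 43.9590 / 53.4520 * 100
Result: 82.2401 %


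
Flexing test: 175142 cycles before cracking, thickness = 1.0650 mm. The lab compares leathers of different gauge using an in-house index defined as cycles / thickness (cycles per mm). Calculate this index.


Formula: Index = cycles / thickness
Substituting: Index = 175142 / 1.0650
Result: 164452.5822 cycles/mm


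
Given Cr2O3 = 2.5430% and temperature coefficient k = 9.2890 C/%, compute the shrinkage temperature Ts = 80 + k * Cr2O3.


Formula: Ts = 80 + k * Cr2O3
Substituting: Ts = 80 + 9.2890 * 2.5430
Result: 103.6219 C


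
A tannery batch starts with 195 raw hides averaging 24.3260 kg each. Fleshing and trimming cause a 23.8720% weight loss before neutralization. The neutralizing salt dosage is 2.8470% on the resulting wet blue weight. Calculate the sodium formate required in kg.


Total_raw = N * avg_wt = 195 * 24.3260 = 4743.5700 kg
Substrate = Total_raw * (1 - loss/100) = 4743.5700 * (1 - 23.8720/100) = 3611.1850 kg
Neutralizer = Substrate * pct / 100 = 3611.1850 * 2.8470 / 100 = 102.8104 kg


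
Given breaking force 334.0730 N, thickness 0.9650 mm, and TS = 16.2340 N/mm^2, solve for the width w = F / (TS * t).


Formula: w = F / (TS * t)
Substituting: w = 334.0730 / (16.2340 * 0.9650)
Result: 21.3250 mm


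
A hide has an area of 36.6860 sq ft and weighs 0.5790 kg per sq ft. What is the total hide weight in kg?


Formula: Weight = area * weight_per_sqft
Substituting: Weight = 36.6860 * 0.5790
Result: 21.2412 kg


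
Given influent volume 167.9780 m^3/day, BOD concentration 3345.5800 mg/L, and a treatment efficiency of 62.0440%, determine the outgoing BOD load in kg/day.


Load_in = volume * conc / 1000 = 167.9780 * 3345.5800 / 1000 = 561.9838 kg/day
Removed = Load_in * eff / 100 = 561.9838 * 62.0440 / 100 = 348.6773 kg/day
Load_out = Load_in - Removed = 561.9838 - 348.6773 = 213.3066 kg/day


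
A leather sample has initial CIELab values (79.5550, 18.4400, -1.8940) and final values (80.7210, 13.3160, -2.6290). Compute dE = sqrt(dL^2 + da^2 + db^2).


dL = 1.1660, da = -5.1240, db = -0.7350
dE = sqrt(1.1660^2 + (-5.1240)^2 + (-0.7350)^2) = 5.3061


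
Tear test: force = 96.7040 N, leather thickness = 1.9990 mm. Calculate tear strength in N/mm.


Formula: Tear strength = force / thickness
Substituting: Tear strength = 96.7040 / 1.9990
Result: 48.3762 N/mm


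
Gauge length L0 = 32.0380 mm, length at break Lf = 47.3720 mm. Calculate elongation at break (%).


Formula: Elongation = (Lf - L0) / L0 * 100
Substituting: Elongation = (47.3720 - 32.0380) / 32.0380 * 100
Result: 47.8619 %


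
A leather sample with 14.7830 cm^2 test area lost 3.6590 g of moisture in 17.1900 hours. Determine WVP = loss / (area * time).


Formula: WVP = loss / (area * time)
Substituting: WVP = 3.6590 / (14.7830 * 17.1900)
Result: 0.0143987 g/(cm^2*hr)


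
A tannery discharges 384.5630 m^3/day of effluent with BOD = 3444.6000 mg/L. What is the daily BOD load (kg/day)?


Formula: BOD_load = volume * conc / 1000
Substituting: BOD_load = 384.5630 * 3444.6000 / 1000
Result: 1324.6657 kg/day
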